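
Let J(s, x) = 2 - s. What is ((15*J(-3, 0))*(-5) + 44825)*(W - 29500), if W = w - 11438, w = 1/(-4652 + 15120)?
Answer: -9524278897175/5234 ≈ -1.8197e+9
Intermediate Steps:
w = 1/10468 ≈ 9.5529e-5
W = -119732983/10468 (W = 1/10468 - 11438 = -119732983/10468 ≈ -11438.)
((15*J(-3, 0))*(-5) + 44825)*(W - 29500) = ((15*(2 - 1*(-3)))*(-5) + 44825)*(-119732983/10468 - 29500) = ((15*(2 + 3))*(-5) + 44825)*(-428538983/10468) = ((15*5)*(-5) + 44825)*(-428538983/10468) = (75*(-5) + 44825)*(-428538983/10468) = (-375 + 44825)*(-428538983/10468) = 44450*(-428538983/10468) = -9524278897175/5234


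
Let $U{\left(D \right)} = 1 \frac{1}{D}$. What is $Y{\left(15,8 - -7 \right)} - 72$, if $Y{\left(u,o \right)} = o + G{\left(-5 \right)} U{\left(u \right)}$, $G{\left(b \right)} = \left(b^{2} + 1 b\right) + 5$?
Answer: $- \frac{166}{3} \approx -55.333$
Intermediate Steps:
$G{\left(b \right)} = 5 + b + b^{2}$ ($G{\left(b \right)} = \left(b^{2} + b\right) + 5 = \left(b + b^{2}\right) + 5 = 5 + b + b^{2}$)
$U{\left(D \right)} = \frac{1}{D}$
$Y{\left(u,o \right)} = o + \frac{25}{u}$ ($Y{\left(u,o \right)} = o + \frac{5 - 5 + \left(-5\right)^{2}}{u} = o + \frac{5 - 5 + 25}{u} = o + \frac{25}{u}$)
$Y{\left(15,8 - -7 \right)} - 72 = \left(\left(8 - -7\right) + \frac{25}{15}\right) - 72 = \left(\left(8 + 7\right) + 25 \cdot \frac{1}{15}\right) - 72 = \left(15 + \frac{5}{3}\right) - 72 = \frac{50}{3} - 72 = - \frac{166}{3}$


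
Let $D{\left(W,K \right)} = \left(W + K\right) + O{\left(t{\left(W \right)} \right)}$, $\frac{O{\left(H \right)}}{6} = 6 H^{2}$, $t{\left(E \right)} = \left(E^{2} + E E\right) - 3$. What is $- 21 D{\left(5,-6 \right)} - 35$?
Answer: $-1670018$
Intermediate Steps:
$t{\left(E \right)} = -3 + 2 E^{2}$ ($t{\left(E \right)} = \left(E^{2} + E^{2}\right) - 3 = 2 E^{2} - 3 = -3 + 2 E^{2}$)
$O{\left(H \right)} = 36 H^{2}$ ($O{\left(H \right)} = 6 \cdot 6 H^{2} = 36 H^{2}$)
$D{\left(W,K \right)} = K + W + 36 \left(-3 + 2 W^{2}\right)^{2}$ ($D{\left(W,K \right)} = \left(W + K\right) + 36 \left(-3 + 2 W^{2}\right)^{2} = \left(K + W\right) + 36 \left(-3 + 2 W^{2}\right)^{2} = K + W + 36 \left(-3 + 2 W^{2}\right)^{2}$)
$- 21 D{\left(5,-6 \right)} - 35 = - 21 \left(-6 + 5 + 36 \left(-3 + 2 \cdot 5^{2}\right)^{2}\right) - 35 = - 21 \left(-6 + 5 + 36 \left(-3 + 2 \cdot 25\right)^{2}\right) - 35 = - 21 \left(-6 + 5 + 36 \left(-3 + 50\right)^{2}\right) - 35 = - 21 \left(-6 + 5 + 36 \cdot 47^{2}\right) - 35 = - 21 \left(-6 + 5 + 36 \cdot 2209\right) - 35 = - 21 \left(-6 + 5 + 79524\right) - 35 = \left(-21\right) 79523 - 35 = -1669983 - 35 = -1670018$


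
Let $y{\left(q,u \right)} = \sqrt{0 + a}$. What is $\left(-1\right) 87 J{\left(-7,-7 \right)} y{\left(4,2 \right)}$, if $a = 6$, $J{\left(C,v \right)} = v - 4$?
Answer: $957 \sqrt{6} \approx 2344.2$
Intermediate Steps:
$J{\left(C,v \right)} = -4 + v$
$y{\left(q,u \right)} = \sqrt{6}$ ($y{\left(q,u \right)} = \sqrt{0 + 6} = \sqrt{6}$)
$\left(-1\right) 87 J{\left(-7,-7 \right)} y{\left(4,2 \right)} = \left(-1\right) 87 \left(-4 - 7\right) \sqrt{6} = \left(-87\right) \left(-11\right) \sqrt{6} = 957 \sqrt{6}$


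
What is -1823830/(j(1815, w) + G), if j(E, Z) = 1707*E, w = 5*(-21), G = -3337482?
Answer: 1823830/239277 ≈ 7.6223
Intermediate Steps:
w = -105
-1823830/(j(1815, w) + G) = -1823830/(1707*1815 - 3337482) = -1823830/(3098205 - 3337482) = -1823830/(-239277) = -1823830*(-1/239277) = 1823830/239277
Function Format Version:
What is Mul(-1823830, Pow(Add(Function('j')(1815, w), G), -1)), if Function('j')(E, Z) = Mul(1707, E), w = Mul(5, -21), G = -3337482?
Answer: Rational(1823830, 239277) ≈ 7.6223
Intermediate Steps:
w = -105
Mul(-1823830, Pow(Add(Function('j')(1815, w), G), -1)) = Mul(-1823830, Pow(Add(Mul(1707, 1815), -3337482), -1)) = Mul(-1823830, Pow(Add(3098205, -3337482), -1)) = Mul(-1823830, Pow(-239277, -1)) = Mul(-1823830, Rational(-1, 239277)) = Rational(1823830, 239277)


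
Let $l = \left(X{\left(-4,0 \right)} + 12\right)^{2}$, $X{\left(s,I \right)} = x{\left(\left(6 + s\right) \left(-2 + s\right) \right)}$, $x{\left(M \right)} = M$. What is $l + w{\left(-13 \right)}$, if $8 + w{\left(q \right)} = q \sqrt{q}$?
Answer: $-8 - 13 i \sqrt{13} \approx -8.0 - 46.872 i$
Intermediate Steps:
$X{\left(s,I \right)} = \left(-2 + s\right) \left(6 + s\right)$ ($X{\left(s,I \right)} = \left(6 + s\right) \left(-2 + s\right) = \left(-2 + s\right) \left(6 + s\right)$)
$w{\left(q \right)} = -8 + q^{\frac{3}{2}}$ ($w{\left(q \right)} = -8 + q \sqrt{q} = -8 + q^{\frac{3}{2}}$)
$l = 0$ ($l = \left(\left(-12 + \left(-4\right)^{2} + 4 \left(-4\right)\right) + 12\right)^{2} = \left(\left(-12 + 16 - 16\right) + 12\right)^{2} = \left(-12 + 12\right)^{2} = 0^{2} = 0$)
$l + w{\left(-13 \right)} = 0 - \left(8 - \left(-13\right)^{\frac{3}{2}}\right) = 0 - \left(8 + 13 i \sqrt{13}\right) = -8 - 13 i \sqrt{13}$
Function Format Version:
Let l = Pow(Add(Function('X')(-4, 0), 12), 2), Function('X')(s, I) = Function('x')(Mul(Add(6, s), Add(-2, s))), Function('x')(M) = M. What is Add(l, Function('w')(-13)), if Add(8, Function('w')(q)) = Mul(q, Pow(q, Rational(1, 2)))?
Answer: Add(-8, Mul(-13, I, Pow(13, Rational(1, 2)))) ≈ Add(-8.0000, Mul(-46.872, I))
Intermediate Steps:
Function('X')(s, I) = Mul(Add(-2, s), Add(6, s)) (Function('X')(s, I) = Mul(Add(6, s), Add(-2, s)) = Mul(Add(-2, s), Add(6, s)))
Function('w')(q) = Add(-8, Pow(q, Rational(3, 2))) (Function('w')(q) = Add(-8, Mul(q, Pow(q, Rational(1, 2)))) = Add(-8, Pow(q, Rational(3, 2))))
l = 0 (l = Pow(Add(Add(-12, Pow(-4, 2), Mul(4, -4)), 12), 2) = Pow(Add(Add(-12, 16, -16), 12), 2) = Pow(Add(-12, 12), 2) = Pow(0, 2) = 0)
Add(l, Function('w')(-13)) = Add(0, Add(-8, Pow(-13, Rational(3, 2)))) = Add(0, Add(-8, Mul(-13, I, Pow(13, Rational(1, 2))))) = Add(-8, Mul(-13, I, Pow(13, Rational(1, 2))))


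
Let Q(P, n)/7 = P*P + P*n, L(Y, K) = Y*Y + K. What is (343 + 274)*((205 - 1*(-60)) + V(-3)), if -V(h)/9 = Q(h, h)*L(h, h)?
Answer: -4034563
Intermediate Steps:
L(Y, K) = K + Y² (L(Y, K) = Y² + K = K + Y²)
Q(P, n) = 7*P² + 7*P*n (Q(P, n) = 7*(P*P + P*n) = 7*(P² + P*n) = 7*P² + 7*P*n)
V(h) = -126*h²*(h + h²) (V(h) = -9*7*h*(h + h)*(h + h²) = -9*7*h*(2*h)*(h + h²) = -9*14*h²*(h + h²) = -126*h²*(h + h²))
(343 + 274)*((205 - 1*(-60)) + V(-3)) = (343 + 274)*((205 - 1*(-60)) + 126*(-3)³*(-1 - 1*(-3))) = 617*((205 + 60) + 126*(-27)*(-1 + 3)) = 617*(265 + 126*(-27)*2) = 617*(265 - 6804) = 617*(-6539) = -4034563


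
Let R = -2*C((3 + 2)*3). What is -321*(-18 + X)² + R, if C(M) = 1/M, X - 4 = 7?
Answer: -235937/15 ≈ -15729.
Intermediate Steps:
X = 11 (X = 4 + 7 = 11)
R = -2/15 (R = -2*1/(3*(3 + 2)) = -2/(5*3) = -2/15 ≈ -0.13333)
-321*(-18 + X)² + R = -321*(-18 + 11)² - 2/15 = -321*(-7)² - 2/15 = -321*49 - 2/15 = -15729 - 2/15 = -235937/15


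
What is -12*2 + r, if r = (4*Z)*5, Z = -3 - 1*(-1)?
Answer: -64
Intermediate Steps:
Z = -2 (Z = -3 + 1 = -2)
r = -40 (r = (4*(-2))*5 = -8*5 = -40)
-12*2 + r = -12*2 - 40 = -24 - 40 = -64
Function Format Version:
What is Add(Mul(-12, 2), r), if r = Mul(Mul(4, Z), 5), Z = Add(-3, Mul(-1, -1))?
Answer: -64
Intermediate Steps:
Z = -2 (Z = Add(-3, 1) = -2)
r = -40 (r = Mul(Mul(4, -2), 5) = Mul(-8, 5) = -40)
Add(Mul(-12, 2), r) = Add(Mul(-12, 2), -40) = Add(-24, -40) = -64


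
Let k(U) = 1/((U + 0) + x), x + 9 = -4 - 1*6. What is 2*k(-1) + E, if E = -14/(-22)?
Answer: 59/110 ≈ 0.53636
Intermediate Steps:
x = -19 (x = -9 + (-4 - 1*6) = -9 + (-4 - 6) = -9 - 10 = -19)
E = 7/11 (E = -14*(-1/22) = 7/11 ≈ 0.63636)
k(U) = 1/(-19 + U) (k(U) = 1/((U + 0) - 19) = 1/(U - 19) = 1/(-19 + U))
2*k(-1) + E = 2/(-19 - 1) + 7/11 = 2/(-20) + 7/11 = 2*(-1/20) + 7/11 = -⅒ + 7/11 = 59/110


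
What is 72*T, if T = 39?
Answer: 2808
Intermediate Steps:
72*T = 72*39 = 2808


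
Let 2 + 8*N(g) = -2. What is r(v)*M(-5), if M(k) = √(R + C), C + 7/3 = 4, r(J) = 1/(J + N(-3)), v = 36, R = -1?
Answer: 2*√6/213 ≈ 0.023000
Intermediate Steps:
N(g) = -½ (N(g) = -¼ + (⅛)*(-2) = -¼ - ¼ = -½)
r(J) = 1/(-½ + J) (r(J) = 1/(J - ½) = 1/(-½ + J))
C = 5/3 (C = -7/3 + 4 = 5/3 ≈ 1.6667)
M(k) = √6/3 (M(k) = √(-1 + 5/3) = √(⅔) = √6/3)
r(v)*M(-5) = (2/(-1 + 2*36))*(√6/3) = (2/(-1 + 72))*(√6/3) = (2/71)*(√6/3) = (2*(1/71))*(√6/3) = 2*(√6/3)/71 = 2*√6/213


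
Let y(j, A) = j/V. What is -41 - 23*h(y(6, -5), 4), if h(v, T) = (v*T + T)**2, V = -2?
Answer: -1513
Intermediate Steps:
y(j, A) = -j/2 (y(j, A) = j/(-2) = j*(-1/2) = -j/2)
h(v, T) = (T + T*v)**2 (h(v, T) = (T*v + T)**2 = (T + T*v)**2)
-41 - 23*h(y(6, -5), 4) = -41 - 23*4**2*(1 - 1/2*6)**2 = -41 - 368*(1 - 3)**2 = -41 - 368*(-2)**2 = -41 - 368*4 = -41 - 23*64 = -41 - 1472 = -1513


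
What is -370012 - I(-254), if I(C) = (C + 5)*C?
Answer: -433258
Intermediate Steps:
I(C) = C*(5 + C) (I(C) = (5 + C)*C = C*(5 + C))
-370012 - I(-254) = -370012 - (-254)*(5 - 254) = -370012 - (-254)*(-249) = -370012 - 1*63246 = -370012 - 63246 = -433258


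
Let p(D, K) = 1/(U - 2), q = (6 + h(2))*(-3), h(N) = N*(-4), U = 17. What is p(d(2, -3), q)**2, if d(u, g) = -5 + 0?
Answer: 1/225 ≈ 0.0044444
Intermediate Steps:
d(u, g) = -5
h(N) = -4*N
q = 6 (q = (6 - 4*2)*(-3) = (6 - 8)*(-3) = -2*(-3) = 6)
p(D, K) = 1/15 (p(D, K) = 1/(17 - 2) = 1/15)
p(d(2, -3), q)**2 = (1/15)**2 = 1/225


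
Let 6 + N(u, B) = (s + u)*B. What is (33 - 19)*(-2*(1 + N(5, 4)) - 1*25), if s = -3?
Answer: -434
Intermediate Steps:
N(u, B) = -6 + B*(-3 + u) (N(u, B) = -6 + (-3 + u)*B = -6 + B*(-3 + u))
(33 - 19)*(-2*(1 + N(5, 4)) - 1*25) = (33 - 19)*(-2*(1 + (-6 - 3*4 + 4*5)) - 1*25) = 14*(-2*(1 + (-6 - 12 + 20)) - 25) = 14*(-2*(1 + 2) - 25) = 14*(-2*3 - 25) = 14*(-6 - 25) = 14*(-31) = -434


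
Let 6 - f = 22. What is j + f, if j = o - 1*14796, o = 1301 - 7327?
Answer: -20838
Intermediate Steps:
f = -16 (f = 6 - 1*22 = 6 - 22 = -16)
o = -6026
j = -20822 (j = -6026 - 1*14796 = -6026 - 14796 = -20822)
j + f = -20822 - 16 = -20838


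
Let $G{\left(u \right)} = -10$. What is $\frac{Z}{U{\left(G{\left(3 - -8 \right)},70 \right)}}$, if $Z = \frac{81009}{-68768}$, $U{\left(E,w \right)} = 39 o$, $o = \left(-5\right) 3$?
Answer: $\frac{9001}{4469920} \approx 0.0020137$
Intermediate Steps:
$o = -15$
$U{\left(E,w \right)} = -585$ ($U{\left(E,w \right)} = 39 \left(-15\right) = -585$)
$Z = - \frac{81009}{68768}$ ($Z = 81009 \left(- \frac{1}{68768}\right) = - \frac{81009}{68768} \approx -1.178$)
$\frac{Z}{U{\left(G{\left(3 - -8 \right)},70 \right)}} = - \frac{81009}{68768 \left(-585\right)} = \left(- \frac{81009}{68768}\right) \left(- \frac{1}{585}\right) = \frac{9001}{4469920}$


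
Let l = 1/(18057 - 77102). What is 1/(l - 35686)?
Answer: -59045/2107079871 ≈ -2.8022e-5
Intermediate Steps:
l = -1/59045 (l = 1/(-59045) = -1/59045 ≈ -1.6936e-5)
1/(l - 35686) = 1/(-1/59045 - 35686) = 1/(-2107079871/59045) = -59045/2107079871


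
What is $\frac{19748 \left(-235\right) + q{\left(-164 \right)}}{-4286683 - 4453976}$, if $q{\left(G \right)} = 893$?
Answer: $\frac{1546629}{2913553} \approx 0.53084$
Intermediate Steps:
$\frac{19748 \left(-235\right) + q{\left(-164 \right)}}{-4286683 - 4453976} = \frac{19748 \left(-235\right) + 893}{-4286683 - 4453976} = \frac{-4640780 + 893}{-8740659} = \left(-4639887\right) \left(- \frac{1}{8740659}\right) = \frac{1546629}{2913553}$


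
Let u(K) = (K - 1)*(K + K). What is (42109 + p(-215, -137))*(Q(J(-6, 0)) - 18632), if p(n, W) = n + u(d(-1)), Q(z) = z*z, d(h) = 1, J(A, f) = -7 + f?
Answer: -778516202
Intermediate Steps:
u(K) = 2*K*(-1 + K) (u(K) = (-1 + K)*(2*K) = 2*K*(-1 + K))
Q(z) = z²
p(n, W) = n (p(n, W) = n + 2*1*(-1 + 1) = n + 2*1*0 = n + 0 = n)
(42109 + p(-215, -137))*(Q(J(-6, 0)) - 18632) = (42109 - 215)*((-7 + 0)² - 18632) = 41894*((-7)² - 18632) = 41894*(49 - 18632) = 41894*(-18583) = -778516202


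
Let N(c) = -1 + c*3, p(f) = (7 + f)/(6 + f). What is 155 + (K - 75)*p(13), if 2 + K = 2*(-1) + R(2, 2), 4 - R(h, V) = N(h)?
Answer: 1345/19 ≈ 70.789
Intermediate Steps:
p(f) = (7 + f)/(6 + f)
N(c) = -1 + 3*c
R(h, V) = 5 - 3*h (R(h, V) = 4 - (-1 + 3*h) = 4 + (1 - 3*h) = 5 - 3*h)
K = -5 (K = -2 + (2*(-1) + (5 - 3*2)) = -2 + (-2 + (5 - 6)) = -2 + (-2 - 1) = -2 - 3 = -5)
155 + (K - 75)*p(13) = 155 + (-5 - 75)*((7 + 13)/(6 + 13)) = 155 - 80*20/19 = 155 - 1600/19 = 1345/19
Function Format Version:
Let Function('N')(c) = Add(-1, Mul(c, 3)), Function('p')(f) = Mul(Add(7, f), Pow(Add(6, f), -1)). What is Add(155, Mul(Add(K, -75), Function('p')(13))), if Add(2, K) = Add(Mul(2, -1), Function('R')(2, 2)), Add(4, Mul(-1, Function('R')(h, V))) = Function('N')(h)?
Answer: Rational(1345, 19) ≈ 70.789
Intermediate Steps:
Function('p')(f) = Mul(Pow(Add(6, f), -1), Add(7, f))
Function('N')(c) = Add(-1, Mul(3, c))
Function('R')(h, V) = Add(5, Mul(-3, h)) (Function('R')(h, V) = Add(4, Mul(-1, Add(-1, Mul(3, h)))) = Add(4, Add(1, Mul(-3, h))) = Add(5, Mul(-3, h)))
K = -5 (K = Add(-2, Add(Mul(2, -1), Add(5, Mul(-3, 2)))) = Add(-2, Add(-2, Add(5, -6))) = Add(-2, Add(-2, -1)) = Add(-2, -3) = -5)
Add(155, Mul(Add(K, -75), Function('p')(13))) = Add(155, Mul(Add(-5, -75), Mul(Pow(Add(6, 13), -1), Add(7, 13)))) = Add(155, Mul(-80, Mul(Pow(19, -1), 20))) = Add(155, Mul(-80, Mul(Rational(1, 19), 20))) = Add(155, Mul(-80, Rational(20, 19))) = Add(155, Rational(-1600, 19)) = Rational(1345, 19)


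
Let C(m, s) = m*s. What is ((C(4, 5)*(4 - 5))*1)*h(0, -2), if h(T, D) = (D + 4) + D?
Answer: 0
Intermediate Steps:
h(T, D) = 4 + 2*D (h(T, D) = (4 + D) + D = 4 + 2*D)
((C(4, 5)*(4 - 5))*1)*h(0, -2) = (((4*5)*(4 - 5))*1)*(4 + 2*(-2)) = ((20*(-1))*1)*(4 - 4) = -20*1*0 = -20*0 = 0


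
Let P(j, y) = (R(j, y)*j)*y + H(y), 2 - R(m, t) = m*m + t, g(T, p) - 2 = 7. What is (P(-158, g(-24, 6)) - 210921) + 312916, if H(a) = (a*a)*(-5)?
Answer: 35610352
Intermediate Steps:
H(a) = -5*a² (H(a) = a²*(-5) = -5*a²)
g(T, p) = 9 (g(T, p) = 2 + 7 = 9)
R(m, t) = 2 - t - m² (R(m, t) = 2 - (m*m + t) = 2 - (m² + t) = 2 - (t + m²) = 2 + (-t - m²) = 2 - t - m²)
P(j, y) = -5*y² + j*y*(2 - y - j²) (P(j, y) = ((2 - y - j²)*j)*y - 5*y² = (j*(2 - y - j²))*y - 5*y² = j*y*(2 - y - j²) - 5*y² = -5*y² + j*y*(2 - y - j²))
(P(-158, g(-24, 6)) - 210921) + 312916 = (9*(-5*9 - 1*(-158)*(-2 + 9 + (-158)²)) - 210921) + 312916 = (9*(-45 - 1*(-158)*(-2 + 9 + 24964)) - 210921) + 312916 = (9*(-45 - 1*(-158)*24971) - 210921) + 312916 = (9*(-45 + 3945418) - 210921) + 312916 = (9*3945373 - 210921) + 312916 = (35508357 - 210921) + 312916 = 35297436 + 312916 = 35610352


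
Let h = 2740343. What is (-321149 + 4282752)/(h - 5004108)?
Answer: -3961603/2263765 ≈ -1.7500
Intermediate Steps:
(-321149 + 4282752)/(h - 5004108) = (-321149 + 4282752)/(2740343 - 5004108) = 3961603/(-2263765) = 3961603*(-1/2263765) = -3961603/2263765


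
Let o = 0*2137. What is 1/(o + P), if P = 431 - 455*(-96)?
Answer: 1/44111 ≈ 2.2670e-5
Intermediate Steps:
o = 0
P = 44111 (P = 431 + 43680 = 44111)
1/(o + P) = 1/(0 + 44111) = 1/44111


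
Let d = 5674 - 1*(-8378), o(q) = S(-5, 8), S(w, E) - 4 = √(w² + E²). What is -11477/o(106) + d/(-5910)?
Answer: 45048414/71905 - 11477*√89/73 ≈ -856.70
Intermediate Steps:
S(w, E) = 4 + √(E² + w²) (S(w, E) = 4 + √(w² + E²) = 4 + √(E² + w²))
o(q) = 4 + √89 (o(q) = 4 + √(8² + (-5)²) = 4 + √(64 + 25) = 4 + √89)
d = 14052 (d = 5674 + 8378 = 14052)
-11477/o(106) + d/(-5910) = -11477/(4 + √89) + 14052/(-5910) = -11477/(4 + √89) + 14052*(-1/5910) = -11477/(4 + √89) - 2342/985 = -2342/985 - 11477/(4 + √89)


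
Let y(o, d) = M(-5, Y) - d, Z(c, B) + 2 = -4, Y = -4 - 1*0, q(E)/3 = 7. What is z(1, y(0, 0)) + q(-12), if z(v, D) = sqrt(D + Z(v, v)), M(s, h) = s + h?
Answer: 21 + I*sqrt(15) ≈ 21.0 + 3.873*I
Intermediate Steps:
q(E) = 21 (q(E) = 3*7 = 21)
Y = -4 (Y = -4 + 0 = -4)
Z(c, B) = -6 (Z(c, B) = -2 - 4 = -6)
M(s, h) = h + s
y(o, d) = -9 - d (y(o, d) = (-4 - 5) - d = -9 - d)
z(v, D) = sqrt(-6 + D) (z(v, D) = sqrt(D - 6) = sqrt(-6 + D))
z(1, y(0, 0)) + q(-12) = sqrt(-6 + (-9 - 1*0)) + 21 = sqrt(-6 + (-9 + 0)) + 21 = sqrt(-6 - 9) + 21 = sqrt(-15) + 21 = I*sqrt(15) + 21 = 21 + I*sqrt(15)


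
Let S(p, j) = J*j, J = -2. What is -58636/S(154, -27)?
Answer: -29318/27 ≈ -1085.9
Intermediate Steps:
S(p, j) = -2*j
-58636/S(154, -27) = -58636/((-2*(-27))) = -58636/54 = -58636*1/54 = -29318/27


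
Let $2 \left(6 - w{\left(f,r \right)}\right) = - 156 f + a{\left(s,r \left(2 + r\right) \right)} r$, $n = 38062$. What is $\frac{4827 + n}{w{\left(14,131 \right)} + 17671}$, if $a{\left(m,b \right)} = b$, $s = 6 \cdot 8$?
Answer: $- \frac{85778}{2244875} \approx -0.038211$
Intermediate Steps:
$s = 48$
$w{\left(f,r \right)} = 6 + 78 f - \frac{r^{2} \left(2 + r\right)}{2}$ ($w{\left(f,r \right)} = 6 - \frac{- 156 f + r \left(2 + r\right) r}{2} = 6 - \frac{- 156 f + r^{2} \left(2 + r\right)}{2} = 6 + \left(78 f - \frac{r^{2} \left(2 + r\right)}{2}\right) = 6 + 78 f - \frac{r^{2} \left(2 + r\right)}{2}$)
$\frac{4827 + n}{w{\left(14,131 \right)} + 17671} = \frac{4827 + 38062}{\left(6 - 131^{2} + 78 \cdot 14 - \frac{131^{3}}{2}\right) + 17671} = \frac{42889}{\left(6 - 17161 + 1092 - \frac{2248091}{2}\right) + 17671} = \frac{42889}{- \frac{2280217}{2} + 17671} = \frac{42889}{- \frac{2244875}{2}} = 42889 \left(- \frac{2}{2244875}\right) = - \frac{85778}{2244875}$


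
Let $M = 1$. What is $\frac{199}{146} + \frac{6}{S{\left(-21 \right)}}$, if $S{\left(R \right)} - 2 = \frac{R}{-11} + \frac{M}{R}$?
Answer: $\frac{47483}{16279} \approx 2.9168$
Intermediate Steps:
$S{\left(R \right)} = 2 + \frac{1}{R} - \frac{R}{11}$ ($S{\left(R \right)} = 2 + \left(\frac{R}{-11} + 1 \frac{1}{R}\right) = 2 + \left(R \left(- \frac{1}{11}\right) + \frac{1}{R}\right) = 2 - \left(- \frac{1}{R} + \frac{R}{11}\right) = 2 + \frac{1}{R} - \frac{R}{11}$)
$\frac{199}{146} + \frac{6}{S{\left(-21 \right)}} = \frac{199}{146} + \frac{6}{2 + \frac{1}{-21} - - \frac{21}{11}} = 199 \cdot \frac{1}{146} + \frac{6}{2 - \frac{1}{21} + \frac{21}{11}} = \frac{199}{146} + \frac{6}{\frac{892}{231}} = \frac{199}{146} + 6 \cdot \frac{231}{892} = \frac{199}{146} + \frac{693}{446} = \frac{47483}{16279}$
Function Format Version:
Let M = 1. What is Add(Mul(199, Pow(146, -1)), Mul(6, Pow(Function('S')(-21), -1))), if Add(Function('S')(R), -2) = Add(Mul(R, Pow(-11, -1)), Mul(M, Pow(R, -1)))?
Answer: Rational(47483, 16279) ≈ 2.9168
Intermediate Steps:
Function('S')(R) = Add(2, Pow(R, -1), Mul(Rational(-1, 11), R)) (Function('S')(R) = Add(2, Add(Mul(R, Pow(-11, -1)), Mul(1, Pow(R, -1)))) = Add(2, Add(Mul(R, Rational(-1, 11)), Pow(R, -1))) = Add(2, Add(Mul(Rational(-1, 11), R), Pow(R, -1))) = Add(2, Add(Pow(R, -1), Mul(Rational(-1, 11), R))) = Add(2, Pow(R, -1), Mul(Rational(-1, 11), R)))
Add(Mul(199, Pow(146, -1)), Mul(6, Pow(Function('S')(-21), -1))) = Add(Mul(199, Pow(146, -1)), Mul(6, Pow(Add(2, Pow(-21, -1), Mul(Rational(-1, 11), -21)), -1))) = Add(Mul(199, Rational(1, 146)), Mul(6, Pow(Add(2, Rational(-1, 21), Rational(21, 11)), -1))) = Add(Rational(199, 146), Mul(6, Pow(Rational(892, 231), -1))) = Add(Rational(199, 146), Mul(6, Rational(231, 892))) = Add(Rational(199, 146), Rational(693, 446)) = Rational(47483, 16279)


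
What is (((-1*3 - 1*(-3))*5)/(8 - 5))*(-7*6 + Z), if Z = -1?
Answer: 0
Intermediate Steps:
(((-1*3 - 1*(-3))*5)/(8 - 5))*(-7*6 + Z) = (((-1*3 - 1*(-3))*5)/(8 - 5))*(-7*6 - 1) = (((-3 + 3)*5)/3)*(-42 - 1) = ((0*5)*(⅓))*(-43) = (0*(⅓))*(-43) = 0*(-43) = 0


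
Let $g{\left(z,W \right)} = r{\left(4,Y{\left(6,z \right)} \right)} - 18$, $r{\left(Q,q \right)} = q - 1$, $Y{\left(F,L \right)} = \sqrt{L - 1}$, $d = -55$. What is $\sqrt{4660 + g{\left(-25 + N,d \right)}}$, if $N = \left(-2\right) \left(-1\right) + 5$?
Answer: $\sqrt{4641 + i \sqrt{19}} \approx 68.125 + 0.032 i$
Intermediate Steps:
$N = 7$ ($N = 2 + 5 = 7$)
$Y{\left(F,L \right)} = \sqrt{-1 + L}$
$r{\left(Q,q \right)} = -1 + q$ ($r{\left(Q,q \right)} = q - 1 = -1 + q$)
$g{\left(z,W \right)} = -19 + \sqrt{-1 + z}$ ($g{\left(z,W \right)} = \left(-1 + \sqrt{-1 + z}\right) - 18 = -19 + \sqrt{-1 + z}$)
$\sqrt{4660 + g{\left(-25 + N,d \right)}} = \sqrt{4660 - \left(19 - \sqrt{-1 + \left(-25 + 7\right)}\right)} = \sqrt{4660 - \left(19 - \sqrt{-1 - 18}\right)} = \sqrt{4660 - \left(19 - \sqrt{-19}\right)} = \sqrt{4660 - \left(19 - i \sqrt{19}\right)} = \sqrt{4641 + i \sqrt{19}}$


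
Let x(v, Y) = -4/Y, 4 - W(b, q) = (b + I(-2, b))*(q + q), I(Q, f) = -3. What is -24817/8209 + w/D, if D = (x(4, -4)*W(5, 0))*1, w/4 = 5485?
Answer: 45001548/8209 ≈ 5482.0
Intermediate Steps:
w = 21940 (w = 4*5485 = 21940)
W(b, q) = 4 - 2*q*(-3 + b) (W(b, q) = 4 - (b - 3)*(q + q) = 4 - (-3 + b)*2*q = 4 - 2*q*(-3 + b))
D = 4 (D = ((-4/(-4))*(4 + 6*0 - 2*5*0))*1 = ((-4*(-1/4))*(4 + 0 + 0))*1 = (1*4)*1 = 4*1 = 4)
-24817/8209 + w/D = -24817/8209 + 21940/4 = -24817*1/8209 + 21940*(1/4) = -24817/8209 + 5485 = 45001548/8209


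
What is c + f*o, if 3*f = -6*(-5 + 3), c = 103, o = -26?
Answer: -1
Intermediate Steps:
f = 4 (f = (-6*(-5 + 3))/3 = (-6*(-2))/3 = (⅓)*12 = 4)
c + f*o = 103 + 4*(-26) = 103 - 104 = -1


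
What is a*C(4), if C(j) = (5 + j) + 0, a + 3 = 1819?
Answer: 16344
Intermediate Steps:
a = 1816 (a = -3 + 1819 = 1816)
C(j) = 5 + j
a*C(4) = 1816*(5 + 4) = 1816*9 = 16344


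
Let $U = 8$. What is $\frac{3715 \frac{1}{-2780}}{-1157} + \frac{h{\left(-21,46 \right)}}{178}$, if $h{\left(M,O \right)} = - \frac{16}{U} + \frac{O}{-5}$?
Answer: $- \frac{198669}{3216460} \approx -0.061766$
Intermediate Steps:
$h{\left(M,O \right)} = -2 - \frac{O}{5}$ ($h{\left(M,O \right)} = - \frac{16}{8} + \frac{O}{-5} = \left(-16\right) \frac{1}{8} + O \left(- \frac{1}{5}\right) = -2 - \frac{O}{5}$)
$\frac{3715 \frac{1}{-2780}}{-1157} + \frac{h{\left(-21,46 \right)}}{178} = \frac{3715 \frac{1}{-2780}}{-1157} + \frac{-2 - \frac{46}{5}}{178} = 3715 \left(- \frac{1}{2780}\right) \left(- \frac{1}{1157}\right) + \left(-2 - \frac{46}{5}\right) \frac{1}{178} = \left(- \frac{743}{556}\right) \left(- \frac{1}{1157}\right) - \frac{28}{445} = \frac{743}{643292} - \frac{28}{445} = - \frac{198669}{3216460}$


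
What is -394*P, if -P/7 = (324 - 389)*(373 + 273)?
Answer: -115808420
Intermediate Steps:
P = 293930 (P = -7*(324 - 389)*(373 + 273) = -(-455)*646 = -7*(-41990) = 293930)
-394*P = -394*293930 = -115808420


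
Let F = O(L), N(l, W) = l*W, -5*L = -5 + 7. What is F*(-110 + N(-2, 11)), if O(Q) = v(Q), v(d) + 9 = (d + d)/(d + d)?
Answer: 1056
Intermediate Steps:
v(d) = -8 (v(d) = -9 + (d + d)/(d + d) = -9 + (2*d)/((2*d)) = -9 + (2*d)*(1/(2*d)) = -9 + 1 = -8)
L = -⅖ (L = -(-5 + 7)/5 = -⅕*2 = -⅖ ≈ -0.40000)
N(l, W) = W*l
O(Q) = -8
F = -8
F*(-110 + N(-2, 11)) = -8*(-110 + 11*(-2)) = -8*(-110 - 22) = -8*(-132) = 1056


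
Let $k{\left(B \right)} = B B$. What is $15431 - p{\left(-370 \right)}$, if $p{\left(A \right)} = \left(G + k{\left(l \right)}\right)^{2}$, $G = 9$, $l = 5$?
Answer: $14275$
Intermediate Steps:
$k{\left(B \right)} = B^{2}$
$p{\left(A \right)} = 1156$ ($p{\left(A \right)} = \left(9 + 5^{2}\right)^{2} = \left(9 + 25\right)^{2} = 34^{2} = 1156$)
$15431 - p{\left(-370 \right)} = 15431 - 1156 = 14275$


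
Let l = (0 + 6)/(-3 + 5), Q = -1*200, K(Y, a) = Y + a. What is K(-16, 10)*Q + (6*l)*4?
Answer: 1272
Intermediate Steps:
Q = -200
l = 3 (l = 6/2 = 6*(½) = 3)
K(-16, 10)*Q + (6*l)*4 = (-16 + 10)*(-200) + (6*3)*4 = -6*(-200) + 18*4 = 1200 + 72 = 1272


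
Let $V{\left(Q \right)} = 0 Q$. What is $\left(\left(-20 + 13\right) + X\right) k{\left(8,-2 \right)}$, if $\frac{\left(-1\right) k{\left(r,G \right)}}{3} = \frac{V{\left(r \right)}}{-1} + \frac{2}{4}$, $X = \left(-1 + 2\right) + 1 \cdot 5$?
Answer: $\frac{3}{2} \approx 1.5$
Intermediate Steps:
$X = 6$ ($X = 1 + 5 = 6$)
$V{\left(Q \right)} = 0$
$k{\left(r,G \right)} = - \frac{3}{2}$ ($k{\left(r,G \right)} = - 3 \left(\frac{0}{-1} + \frac{2}{4}\right) = - 3 \left(0 \left(-1\right) + 2 \cdot \frac{1}{4}\right) = - 3 \left(0 + \frac{1}{2}\right) = \left(-3\right) \frac{1}{2} = - \frac{3}{2}$)
$\left(\left(-20 + 13\right) + X\right) k{\left(8,-2 \right)} = \left(\left(-20 + 13\right) + 6\right) \left(- \frac{3}{2}\right) = \left(-7 + 6\right) \left(- \frac{3}{2}\right) = \left(-1\right) \left(- \frac{3}{2}\right) = \frac{3}{2}$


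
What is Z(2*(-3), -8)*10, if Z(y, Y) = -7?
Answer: -70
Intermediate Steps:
Z(2*(-3), -8)*10 = -7*10 = -70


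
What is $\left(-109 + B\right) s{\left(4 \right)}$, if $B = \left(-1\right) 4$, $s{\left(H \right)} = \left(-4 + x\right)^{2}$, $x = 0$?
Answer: $-1808$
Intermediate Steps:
$s{\left(H \right)} = 16$ ($s{\left(H \right)} = \left(-4 + 0\right)^{2} = \left(-4\right)^{2} = 16$)
$B = -4$
$\left(-109 + B\right) s{\left(4 \right)} = \left(-109 - 4\right) 16 = \left(-113\right) 16 = -1808$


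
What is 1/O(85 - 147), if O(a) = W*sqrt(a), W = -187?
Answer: I*sqrt(62)/11594 ≈ 0.00067914*I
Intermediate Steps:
O(a) = -187*sqrt(a)
1/O(85 - 147) = 1/(-187*sqrt(85 - 147)) = 1/(-187*I*sqrt(62)) = I*sqrt(62)/11594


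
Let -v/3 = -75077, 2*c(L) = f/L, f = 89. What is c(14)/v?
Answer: 89/6306468 ≈ 1.4112e-5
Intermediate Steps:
c(L) = 89/(2*L) (c(L) = (89/L)/2 = 89/(2*L))
v = 225231 (v = -3*(-75077) = 225231)
c(14)/v = ((89/2)/14)/225231 = ((89/2)*(1/14))*(1/225231) = (89/28)*(1/225231) = 89/6306468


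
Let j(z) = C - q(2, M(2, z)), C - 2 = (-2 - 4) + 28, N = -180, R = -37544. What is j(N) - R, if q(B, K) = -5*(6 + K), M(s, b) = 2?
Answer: 37608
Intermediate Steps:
q(B, K) = -30 - 5*K
C = 24 (C = 2 + ((-2 - 4) + 28) = 2 + (-6 + 28) = 2 + 22 = 24)
j(z) = 64 (j(z) = 24 - (-30 - 5*2) = 24 - (-30 - 10) = 24 - 1*(-40) = 24 + 40 = 64)
j(N) - R = 64 - 1*(-37544) = 64 + 37544 = 37608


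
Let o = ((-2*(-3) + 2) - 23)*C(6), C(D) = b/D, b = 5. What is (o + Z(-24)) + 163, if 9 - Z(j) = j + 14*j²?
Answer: -15761/2 ≈ -7880.5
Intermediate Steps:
Z(j) = 9 - j - 14*j² (Z(j) = 9 - (j + 14*j²) = 9 + (-j - 14*j²) = 9 - j - 14*j²)
C(D) = 5/D
o = -25/2 (o = ((-2*(-3) + 2) - 23)*(5/6) = ((6 + 2) - 23)*(5*(⅙)) = (8 - 23)*(⅚) = -15*⅚ = -25/2 ≈ -12.500)
(o + Z(-24)) + 163 = (-25/2 + (9 - 1*(-24) - 14*(-24)²)) + 163 = (-25/2 + (9 + 24 - 14*576)) + 163 = (-25/2 + (9 + 24 - 8064)) + 163 = (-25/2 - 8031) + 163 = -16087/2 + 163 = -15761/2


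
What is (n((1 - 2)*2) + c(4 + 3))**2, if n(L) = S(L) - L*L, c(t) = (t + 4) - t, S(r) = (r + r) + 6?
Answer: 4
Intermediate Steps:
S(r) = 6 + 2*r (S(r) = 2*r + 6 = 6 + 2*r)
c(t) = 4 (c(t) = (4 + t) - t = 4)
n(L) = 6 - L**2 + 2*L (n(L) = (6 + 2*L) - L*L = (6 + 2*L) - L**2 = 6 - L**2 + 2*L)
(n((1 - 2)*2) + c(4 + 3))**2 = ((6 - ((1 - 2)*2)**2 + 2*((1 - 2)*2)) + 4)**2 = ((6 - (-1*2)**2 + 2*(-1*2)) + 4)**2 = ((6 - 1*(-2)**2 + 2*(-2)) + 4)**2 = ((6 - 1*4 - 4) + 4)**2 = ((6 - 4 - 4) + 4)**2 = (-2 + 4)**2 = 2**2 = 4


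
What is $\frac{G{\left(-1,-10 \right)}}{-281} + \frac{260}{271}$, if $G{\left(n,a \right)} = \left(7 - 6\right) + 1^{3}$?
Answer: $\frac{72518}{76151} \approx 0.95229$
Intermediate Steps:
$G{\left(n,a \right)} = 2$ ($G{\left(n,a \right)} = 1 + 1 = 2$)
$\frac{G{\left(-1,-10 \right)}}{-281} + \frac{260}{271} = \frac{2}{-281} + \frac{260}{271} = 2 \left(- \frac{1}{281}\right) + 260 \cdot \frac{1}{271} = - \frac{2}{281} + \frac{260}{271} = \frac{72518}{76151}$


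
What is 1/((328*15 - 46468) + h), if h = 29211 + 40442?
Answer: 1/28105 ≈ 3.5581e-5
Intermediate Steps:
h = 69653
1/((328*15 - 46468) + h) = 1/((328*15 - 46468) + 69653) = 1/((4920 - 46468) + 69653) = 1/(-41548 + 69653) = 1/28105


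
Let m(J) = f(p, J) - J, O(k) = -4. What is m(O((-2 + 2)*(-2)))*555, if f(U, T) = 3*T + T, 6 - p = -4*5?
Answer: -6660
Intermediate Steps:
p = 26 (p = 6 - (-4)*5 = 6 - 1*(-20) = 6 + 20 = 26)
f(U, T) = 4*T
m(J) = 3*J (m(J) = 4*J - J = 3*J)
m(O((-2 + 2)*(-2)))*555 = (3*(-4))*555 = -12*555 = -6660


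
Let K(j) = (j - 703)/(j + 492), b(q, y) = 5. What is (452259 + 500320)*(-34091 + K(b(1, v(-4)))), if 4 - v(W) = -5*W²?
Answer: -16140427132575/497 ≈ -3.2476e+10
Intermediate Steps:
v(W) = 4 + 5*W² (v(W) = 4 - (-5)*W² = 4 + 5*W²)
K(j) = (-703 + j)/(492 + j)
(452259 + 500320)*(-34091 + K(b(1, v(-4)))) = (452259 + 500320)*(-34091 + (-703 + 5)/(492 + 5)) = 952579*(-34091 - 698/497) = 952579*(-16943925/497) = -16140427132575/497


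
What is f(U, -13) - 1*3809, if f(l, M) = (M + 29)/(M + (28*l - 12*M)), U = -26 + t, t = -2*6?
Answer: -3508105/921 ≈ -3809.0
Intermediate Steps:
t = -12
U = -38 (U = -26 - 12 = -38)
f(l, M) = (29 + M)/(-11*M + 28*l) (f(l, M) = (29 + M)/(M + (-12*M + 28*l)) = (29 + M)/(-11*M + 28*l))
f(U, -13) - 1*3809 = (29 - 13)/(-11*(-13) + 28*(-38)) - 1*3809 = 16/(143 - 1064) - 3809 = 16/(-921) - 3809 = -1/921*16 - 3809 = -16/921 - 3809 = -3508105/921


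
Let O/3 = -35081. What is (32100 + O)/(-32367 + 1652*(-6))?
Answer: 24381/14093 ≈ 1.7300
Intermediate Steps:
O = -105243 (O = 3*(-35081) = -105243)
(32100 + O)/(-32367 + 1652*(-6)) = (32100 - 105243)/(-32367 + 1652*(-6)) = -73143/(-32367 - 9912) = -73143/(-42279) = -73143*(-1/42279) = 24381/14093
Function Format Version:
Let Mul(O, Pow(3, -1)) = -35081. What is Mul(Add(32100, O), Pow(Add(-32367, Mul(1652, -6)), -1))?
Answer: Rational(24381, 14093) ≈ 1.7300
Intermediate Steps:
O = -105243 (O = Mul(3, -35081) = -105243)
Mul(Add(32100, O), Pow(Add(-32367, Mul(1652, -6)), -1)) = Mul(Add(32100, -105243), Pow(Add(-32367, Mul(1652, -6)), -1)) = Mul(-73143, Pow(Add(-32367, -9912), -1)) = Mul(-73143, Pow(-42279, -1)) = Mul(-73143, Rational(-1, 42279)) = Rational(24381, 14093)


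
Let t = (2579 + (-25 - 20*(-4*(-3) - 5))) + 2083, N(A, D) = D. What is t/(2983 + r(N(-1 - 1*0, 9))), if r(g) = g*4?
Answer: 4497/3019 ≈ 1.4896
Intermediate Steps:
r(g) = 4*g
t = 4497 (t = (2579 + (-25 - 20*(12 - 5))) + 2083 = (2579 + (-25 - 20*7)) + 2083 = (2579 + (-25 - 140)) + 2083 = (2579 - 165) + 2083 = 2414 + 2083 = 4497)
t/(2983 + r(N(-1 - 1*0, 9))) = 4497/(2983 + 4*9) = 4497/(2983 + 36) = 4497/3019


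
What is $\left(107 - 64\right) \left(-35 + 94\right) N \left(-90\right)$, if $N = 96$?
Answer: $-21919680$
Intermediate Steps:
$\left(107 - 64\right) \left(-35 + 94\right) N \left(-90\right) = \left(107 - 64\right) \left(-35 + 94\right) 96 \left(-90\right) = 43 \cdot 59 \cdot 96 \left(-90\right) = 2537 \cdot 96 \left(-90\right) = 243552 \left(-90\right) = -21919680$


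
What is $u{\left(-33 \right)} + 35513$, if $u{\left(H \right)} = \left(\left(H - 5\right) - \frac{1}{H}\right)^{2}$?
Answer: $\frac{40243666}{1089} \approx 36955.0$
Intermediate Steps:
$u{\left(H \right)} = \left(-5 + H - \frac{1}{H}\right)^{2}$ ($u{\left(H \right)} = \left(\left(H - 5\right) - \frac{1}{H}\right)^{2} = \left(\left(-5 + H\right) - \frac{1}{H}\right)^{2} = \left(-5 + H - \frac{1}{H}\right)^{2}$)
$u{\left(-33 \right)} + 35513 = \frac{\left(1 - \left(-33\right)^{2} + 5 \left(-33\right)\right)^{2}}{1089} + 35513 = \frac{\left(1 - 1089 - 165\right)^{2}}{1089} + 35513 = \frac{\left(-1253\right)^{2}}{1089} + 35513 = \frac{1}{1089} \cdot 1570009 + 35513 = \frac{1570009}{1089} + 35513 = \frac{40243666}{1089}$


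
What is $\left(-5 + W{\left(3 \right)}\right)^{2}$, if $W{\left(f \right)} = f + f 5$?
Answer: $169$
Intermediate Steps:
$W{\left(f \right)} = 6 f$ ($W{\left(f \right)} = f + 5 f = 6 f$)
$\left(-5 + W{\left(3 \right)}\right)^{2} = \left(-5 + 6 \cdot 3\right)^{2} = \left(-5 + 18\right)^{2} = 13^{2} = 169$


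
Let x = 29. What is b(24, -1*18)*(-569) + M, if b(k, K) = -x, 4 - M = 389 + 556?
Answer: 15560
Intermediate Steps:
M = -941 (M = 4 - (389 + 556) = 4 - 1*945 = 4 - 945 = -941)
b(k, K) = -29 (b(k, K) = -1*29 = -29)
b(24, -1*18)*(-569) + M = -29*(-569) - 941 = 16501 - 941 = 15560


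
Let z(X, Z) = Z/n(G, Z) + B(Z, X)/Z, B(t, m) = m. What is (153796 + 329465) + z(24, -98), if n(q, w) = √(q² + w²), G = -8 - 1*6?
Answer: 23679777/49 - 7*√2/10 ≈ 4.8326e+5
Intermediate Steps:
G = -14 (G = -8 - 6 = -14)
z(X, Z) = X/Z + Z/√(196 + Z²) (z(X, Z) = Z/(√((-14)² + Z²)) + X/Z = Z/(√(196 + Z²)) + X/Z = Z/√(196 + Z²) + X/Z = X/Z + Z/√(196 + Z²))
(153796 + 329465) + z(24, -98) = (153796 + 329465) + (24/(-98) - 98/√(196 + (-98)²)) = 483261 + (24*(-1/98) - 98/√(196 + 9604)) = 483261 + (-12/49 - 7*√2/10) = 23679777/49 - 7*√2/10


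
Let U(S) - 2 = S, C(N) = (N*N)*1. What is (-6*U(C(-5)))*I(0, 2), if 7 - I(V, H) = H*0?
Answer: -1134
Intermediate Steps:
C(N) = N² (C(N) = N²*1 = N²)
U(S) = 2 + S
I(V, H) = 7 (I(V, H) = 7 - H*0 = 7 - 1*0 = 7 + 0 = 7)
(-6*U(C(-5)))*I(0, 2) = -6*(2 + (-5)²)*7 = -6*(2 + 25)*7 = -6*27*7 = -162*7 = -1134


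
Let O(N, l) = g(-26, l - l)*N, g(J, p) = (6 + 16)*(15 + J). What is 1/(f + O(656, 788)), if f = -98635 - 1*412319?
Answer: -1/669706 ≈ -1.4932e-6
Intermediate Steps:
g(J, p) = 330 + 22*J (g(J, p) = 22*(15 + J) = 330 + 22*J)
f = -510954 (f = -98635 - 412319 = -510954)
O(N, l) = -242*N (O(N, l) = (330 + 22*(-26))*N = (330 - 572)*N = -242*N)
1/(f + O(656, 788)) = 1/(-510954 - 242*656) = 1/(-510954 - 158752) = 1/(-669706) = -1/669706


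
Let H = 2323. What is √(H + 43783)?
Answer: √46106 ≈ 214.72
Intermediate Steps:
√(H + 43783) = √(2323 + 43783) = √46106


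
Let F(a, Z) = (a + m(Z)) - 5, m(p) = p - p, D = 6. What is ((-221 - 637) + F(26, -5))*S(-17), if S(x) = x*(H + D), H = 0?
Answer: 85374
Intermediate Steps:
m(p) = 0
F(a, Z) = -5 + a (F(a, Z) = (a + 0) - 5 = a - 5 = -5 + a)
S(x) = 6*x (S(x) = x*(0 + 6) = x*6 = 6*x)
((-221 - 637) + F(26, -5))*S(-17) = ((-221 - 637) + (-5 + 26))*(6*(-17)) = (-858 + 21)*(-102) = -837*(-102) = 85374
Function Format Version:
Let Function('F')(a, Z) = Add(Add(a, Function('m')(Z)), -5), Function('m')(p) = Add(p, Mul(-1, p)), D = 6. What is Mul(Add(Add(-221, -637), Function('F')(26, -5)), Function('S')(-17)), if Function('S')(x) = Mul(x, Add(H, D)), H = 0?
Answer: 85374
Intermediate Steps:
Function('m')(p) = 0
Function('F')(a, Z) = Add(-5, a) (Function('F')(a, Z) = Add(Add(a, 0), -5) = Add(a, -5) = Add(-5, a))
Function('S')(x) = Mul(6, x) (Function('S')(x) = Mul(x, Add(0, 6)) = Mul(x, 6) = Mul(6, x))
Mul(Add(Add(-221, -637), Function('F')(26, -5)), Function('S')(-17)) = Mul(Add(Add(-221, -637), Add(-5, 26)), Mul(6, -17)) = Mul(Add(-858, 21), -102) = Mul(-837, -102) = 85374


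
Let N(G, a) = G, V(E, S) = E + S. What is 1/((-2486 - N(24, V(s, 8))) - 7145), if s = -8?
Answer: -1/9655 ≈ -0.00010357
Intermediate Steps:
1/((-2486 - N(24, V(s, 8))) - 7145) = 1/((-2486 - 1*24) - 7145) = 1/((-2486 - 24) - 7145) = 1/(-2510 - 7145) = 1/(-9655) = -1/9655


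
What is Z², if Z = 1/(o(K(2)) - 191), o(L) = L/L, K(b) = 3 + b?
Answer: 1/36100 ≈ 2.7701e-5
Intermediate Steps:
o(L) = 1
Z = -1/190 (Z = 1/(1 - 191) = 1/(-190) = -1/190 ≈ -0.0052632)
Z² = (-1/190)² = 1/36100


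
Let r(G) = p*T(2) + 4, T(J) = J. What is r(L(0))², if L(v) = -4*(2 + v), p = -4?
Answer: 16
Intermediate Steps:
L(v) = -8 - 4*v
r(G) = -4 (r(G) = -4*2 + 4 = -8 + 4 = -4)
r(L(0))² = (-4)² = 16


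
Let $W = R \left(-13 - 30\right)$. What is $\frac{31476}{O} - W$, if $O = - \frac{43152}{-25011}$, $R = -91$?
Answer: $\frac{51532705}{3596} \approx 14331.0$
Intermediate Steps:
$O = \frac{14384}{8337}$ ($O = \left(-43152\right) \left(- \frac{1}{25011}\right) = \frac{14384}{8337} \approx 1.7253$)
$W = 3913$ ($W = - 91 \left(-13 - 30\right) = \left(-91\right) \left(-43\right) = 3913$)
$\frac{31476}{O} - W = \frac{31476}{\frac{14384}{8337}} - 3913 = 31476 \cdot \frac{8337}{14384} - 3913 = \frac{65603853}{3596} - 3913 = \frac{51532705}{3596}$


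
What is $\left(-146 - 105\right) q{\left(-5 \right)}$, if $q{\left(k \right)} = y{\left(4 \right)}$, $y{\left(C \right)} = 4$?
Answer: $-1004$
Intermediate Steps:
$q{\left(k \right)} = 4$
$\left(-146 - 105\right) q{\left(-5 \right)} = \left(-146 - 105\right) 4 = \left(-251\right) 4 = -1004$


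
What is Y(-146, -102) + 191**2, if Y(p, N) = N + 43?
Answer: 36422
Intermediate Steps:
Y(p, N) = 43 + N
Y(-146, -102) + 191**2 = (43 - 102) + 191**2 = -59 + 36481 = 36422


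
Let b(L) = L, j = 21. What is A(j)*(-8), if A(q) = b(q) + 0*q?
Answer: -168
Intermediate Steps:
A(q) = q (A(q) = q + 0*q = q + 0 = q)
A(j)*(-8) = 21*(-8) = -168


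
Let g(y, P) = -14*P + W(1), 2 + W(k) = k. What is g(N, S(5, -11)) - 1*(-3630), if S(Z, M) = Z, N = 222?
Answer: 3559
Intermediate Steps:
W(k) = -2 + k
g(y, P) = -1 - 14*P (g(y, P) = -14*P + (-2 + 1) = -14*P - 1 = -1 - 14*P)
g(N, S(5, -11)) - 1*(-3630) = (-1 - 14*5) - 1*(-3630) = (-1 - 70) + 3630 = -71 + 3630 = 3559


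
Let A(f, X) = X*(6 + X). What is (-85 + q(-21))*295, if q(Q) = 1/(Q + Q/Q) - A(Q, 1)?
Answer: -108619/4 ≈ -27155.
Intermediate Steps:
q(Q) = -7 + 1/(1 + Q) (q(Q) = 1/(Q + Q/Q) - (6 + 1) = 1/(Q + 1) - 7 = 1/(1 + Q) - 1*7 = 1/(1 + Q) - 7 = -7 + 1/(1 + Q))
(-85 + q(-21))*295 = (-85 + (-6 - 7*(-21))/(1 - 21))*295 = (-85 + (-6 + 147)/(-20))*295 = (-85 - 1/20*141)*295 = (-85 - 141/20)*295 = -1841/20*295 = -108619/4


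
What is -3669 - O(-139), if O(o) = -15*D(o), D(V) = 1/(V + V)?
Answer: -1019997/278 ≈ -3669.1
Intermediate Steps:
D(V) = 1/(2*V)
O(o) = -15/(2*o)
-3669 - O(-139) = -3669 - (-15)/(2*(-139)) = -3669 - (-15)*(-1)/(2*139) = -3669 - 1*15/278 = -3669 - 15/278 = -1019997/278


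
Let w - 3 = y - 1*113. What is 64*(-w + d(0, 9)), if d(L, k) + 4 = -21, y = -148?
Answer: 14912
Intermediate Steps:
d(L, k) = -25 (d(L, k) = -4 - 21 = -25)
w = -258 (w = 3 + (-148 - 1*113) = 3 + (-148 - 113) = 3 - 261 = -258)
64*(-w + d(0, 9)) = 64*(-1*(-258) - 25) = 64*(258 - 25) = 64*233 = 14912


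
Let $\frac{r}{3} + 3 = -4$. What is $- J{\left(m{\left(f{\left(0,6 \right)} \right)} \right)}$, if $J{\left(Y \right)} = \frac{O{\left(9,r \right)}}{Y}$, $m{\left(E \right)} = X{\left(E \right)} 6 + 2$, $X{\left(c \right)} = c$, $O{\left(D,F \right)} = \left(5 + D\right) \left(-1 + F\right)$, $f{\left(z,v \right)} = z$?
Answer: $154$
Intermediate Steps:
$r = -21$ ($r = -9 + 3 \left(-4\right) = -9 - 12 = -21$)
$O{\left(D,F \right)} = \left(-1 + F\right) \left(5 + D\right)$
$m{\left(E \right)} = 2 + 6 E$ ($m{\left(E \right)} = E 6 + 2 = 6 E + 2 = 2 + 6 E$)
$J{\left(Y \right)} = - \frac{308}{Y}$ ($J{\left(Y \right)} = \frac{-5 - 9 + 5 \left(-21\right) + 9 \left(-21\right)}{Y} = \frac{-5 - 9 - 105 - 189}{Y} = - \frac{308}{Y}$)
$- J{\left(m{\left(f{\left(0,6 \right)} \right)} \right)} = - \frac{-308}{2 + 6 \cdot 0} = - \frac{-308}{2 + 0} = - \frac{-308}{2} = \left(-1\right) \left(-154\right) = 154$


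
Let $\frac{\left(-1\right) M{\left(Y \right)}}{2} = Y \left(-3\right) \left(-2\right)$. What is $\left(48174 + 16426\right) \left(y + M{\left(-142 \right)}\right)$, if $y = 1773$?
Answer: $224614200$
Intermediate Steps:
$M{\left(Y \right)} = - 12 Y$ ($M{\left(Y \right)} = - 2 Y \left(-3\right) \left(-2\right) = - 2 - 3 Y \left(-2\right) = - 2 \cdot 6 Y = - 12 Y$)
$\left(48174 + 16426\right) \left(y + M{\left(-142 \right)}\right) = \left(48174 + 16426\right) \left(1773 - -1704\right) = 64600 \left(1773 + 1704\right) = 64600 \cdot 3477 = 224614200$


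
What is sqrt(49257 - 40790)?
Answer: sqrt(8467) ≈ 92.016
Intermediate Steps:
sqrt(49257 - 40790) = sqrt(8467)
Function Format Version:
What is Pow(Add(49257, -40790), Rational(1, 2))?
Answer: Pow(8467, Rational(1, 2)) ≈ 92.016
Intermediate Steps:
Pow(Add(49257, -40790), Rational(1, 2)) = Pow(8467, Rational(1, 2))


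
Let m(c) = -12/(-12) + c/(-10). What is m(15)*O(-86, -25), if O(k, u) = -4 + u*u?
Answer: -621/2 ≈ -310.50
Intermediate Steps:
m(c) = 1 - c/10 (m(c) = -12*(-1/12) + c*(-⅒) = 1 - c/10)
O(k, u) = -4 + u²
m(15)*O(-86, -25) = (1 - ⅒*15)*(-4 + (-25)²) = (1 - 3/2)*(-4 + 625) = -½*621 = -621/2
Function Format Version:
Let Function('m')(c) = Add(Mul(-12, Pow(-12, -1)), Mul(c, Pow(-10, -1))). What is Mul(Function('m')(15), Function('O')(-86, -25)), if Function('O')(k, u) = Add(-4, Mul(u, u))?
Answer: Rational(-621, 2) ≈ -310.50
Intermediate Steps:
Function('m')(c) = Add(1, Mul(Rational(-1, 10), c)) (Function('m')(c) = Add(Mul(-12, Rational(-1, 12)), Mul(c, Rational(-1, 10))) = Add(1, Mul(Rational(-1, 10), c)))
Function('O')(k, u) = Add(-4, Pow(u, 2))
Mul(Function('m')(15), Function('O')(-86, -25)) = Mul(Add(1, Mul(Rational(-1, 10), 15)), Add(-4, Pow(-25, 2))) = Mul(Add(1, Rational(-3, 2)), Add(-4, 625)) = Mul(Rational(-1, 2), 621) = Rational(-621, 2)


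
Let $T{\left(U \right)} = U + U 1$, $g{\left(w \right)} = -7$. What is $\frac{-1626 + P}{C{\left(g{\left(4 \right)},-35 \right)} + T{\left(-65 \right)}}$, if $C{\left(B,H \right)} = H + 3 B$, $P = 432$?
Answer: $\frac{199}{31} \approx 6.4194$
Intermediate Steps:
$T{\left(U \right)} = 2 U$ ($T{\left(U \right)} = U + U = 2 U$)
$\frac{-1626 + P}{C{\left(g{\left(4 \right)},-35 \right)} + T{\left(-65 \right)}} = \frac{-1626 + 432}{\left(-35 + 3 \left(-7\right)\right) + 2 \left(-65\right)} = - \frac{1194}{\left(-35 - 21\right) - 130} = - \frac{1194}{-56 - 130} = - \frac{1194}{-186} = \left(-1194\right) \left(- \frac{1}{186}\right) = \frac{199}{31}$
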